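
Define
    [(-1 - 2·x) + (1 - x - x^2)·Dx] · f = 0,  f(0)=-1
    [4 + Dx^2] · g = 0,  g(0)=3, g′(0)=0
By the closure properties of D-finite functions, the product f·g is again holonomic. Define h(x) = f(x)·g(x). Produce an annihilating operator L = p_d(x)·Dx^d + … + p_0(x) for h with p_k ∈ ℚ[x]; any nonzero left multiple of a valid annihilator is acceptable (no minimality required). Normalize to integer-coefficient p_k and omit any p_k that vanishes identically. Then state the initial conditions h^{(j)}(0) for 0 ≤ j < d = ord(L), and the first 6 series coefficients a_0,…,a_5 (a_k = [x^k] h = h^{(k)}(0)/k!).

f: a_k = -1, -1, -2, -3, -5, -8, …
g: a_k = 3, 0, -6, 0, 2, 0, …
f·g: L₀ = L_f ⊗_s L_g, ord ≤ 1·2.
L = (-2 + 4·x + 4·x^2) + (2 + 4·x)·Dx + (-1 + x + x^2)·Dx^2  (order 2).
h: a_k = -3, -3, 0, -3, -5, -8, …
ICs: h(0) = -3, h′(0) = -3.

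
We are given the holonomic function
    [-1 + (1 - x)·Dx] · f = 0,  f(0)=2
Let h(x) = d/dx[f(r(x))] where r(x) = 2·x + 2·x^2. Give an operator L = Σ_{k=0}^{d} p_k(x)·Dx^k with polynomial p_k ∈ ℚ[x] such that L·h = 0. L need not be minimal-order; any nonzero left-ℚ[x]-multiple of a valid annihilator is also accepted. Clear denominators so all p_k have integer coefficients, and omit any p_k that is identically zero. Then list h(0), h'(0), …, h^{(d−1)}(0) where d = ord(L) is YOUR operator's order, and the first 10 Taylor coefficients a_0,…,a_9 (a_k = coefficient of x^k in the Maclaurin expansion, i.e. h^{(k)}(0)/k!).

f: a_k = 2, 2, 2, 2, 2, 2, 2, 2, 2, 2, …
L₀ from L_f via x↦r, Dx↦r'^{-1}Dx.
Differentiate: ansatz ord ≤ ord L₀ ⇒ L.
L = (6 + 12·x + 12·x^2) + (-1 + 6·x^2 + 4·x^3)·Dx  (order 1).
h: a_k = 4, 24, 96, 352, 1200, 3936, 12544, 39168, 120384, 365440, …
ICs: h(0) = 4.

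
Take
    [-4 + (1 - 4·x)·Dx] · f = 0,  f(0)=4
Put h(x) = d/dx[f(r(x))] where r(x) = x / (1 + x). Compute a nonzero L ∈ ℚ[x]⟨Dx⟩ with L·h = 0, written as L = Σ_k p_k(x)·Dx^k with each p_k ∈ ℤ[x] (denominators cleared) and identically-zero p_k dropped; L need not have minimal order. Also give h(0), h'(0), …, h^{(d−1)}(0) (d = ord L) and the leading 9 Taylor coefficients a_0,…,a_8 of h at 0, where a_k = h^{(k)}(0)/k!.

L = 6 + (-1 + 3·x)·Dx  (order 1).
h: a_k = 16, 96, 432, 1728, 6480, 23328, 81648, 279936, 944784, …
ICs: h(0) = 16.

f: a_k = 4, 16, 64, 256, 1024, 4096, 16384, 65536, 262144, …
L₀ from L_f via x↦r, Dx↦r'^{-1}Dx.
Differentiate: ansatz ord ≤ ord L₀ ⇒ L.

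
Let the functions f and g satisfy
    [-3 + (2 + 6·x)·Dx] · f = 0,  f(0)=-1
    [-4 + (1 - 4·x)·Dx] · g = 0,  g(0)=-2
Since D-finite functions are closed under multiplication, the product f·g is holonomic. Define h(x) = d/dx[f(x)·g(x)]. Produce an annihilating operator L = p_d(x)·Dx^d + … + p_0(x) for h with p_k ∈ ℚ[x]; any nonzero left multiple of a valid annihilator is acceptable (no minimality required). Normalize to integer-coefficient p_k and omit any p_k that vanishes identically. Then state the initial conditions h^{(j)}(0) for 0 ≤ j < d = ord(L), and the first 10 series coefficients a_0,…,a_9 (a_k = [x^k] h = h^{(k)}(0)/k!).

f: a_k = -1, -3/2, 9/8, -27/16, 405/128, -1701/256, 15309/1024, -72171/2048, 2814669/32768, -14073345/65536, …
g: a_k = -2, -8, -32, -128, -512, -2048, -8192, -32768, -131072, -524288, …
Sym-product of L_f,L_g gives L₀ (≤ ord 1).
h=h₀': d/dx-closure on L₀ ⇒ L.
L = (167 + 792·x + 432·x^2) + (-22 - 2·x + 288·x^2 + 288·x^3)·Dx  (order 1).
h: a_k = 11, 167/2, 4089/8, 43211/16, 1736945/128, 16628745/256, 310908437/1024, 2839776755/2048, 204590586465/32768, 1817865250205/65536, …
ICs: h(0) = 11.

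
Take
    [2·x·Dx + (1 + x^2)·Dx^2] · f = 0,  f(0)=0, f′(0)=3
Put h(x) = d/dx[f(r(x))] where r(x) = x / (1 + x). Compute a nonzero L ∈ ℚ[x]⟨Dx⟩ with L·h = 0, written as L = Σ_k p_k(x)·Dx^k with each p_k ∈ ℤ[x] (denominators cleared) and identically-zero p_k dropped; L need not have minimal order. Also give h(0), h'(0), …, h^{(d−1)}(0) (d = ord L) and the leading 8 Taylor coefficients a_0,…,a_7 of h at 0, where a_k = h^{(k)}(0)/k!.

f: a_k = 0, 3, 0, -1, 0, 3/5, 0, -3/7, …
Substitute x→r, Dx→(1/r')Dx; clear ⇒ L₀.
Derive L from L₀ (diff closure).
L = (2 + 4·x) + (1 + 2·x + 2·x^2)·Dx  (order 1).
h: a_k = 3, -6, 6, 0, -12, 24, -24, 0, …
ICs: h(0) = 3.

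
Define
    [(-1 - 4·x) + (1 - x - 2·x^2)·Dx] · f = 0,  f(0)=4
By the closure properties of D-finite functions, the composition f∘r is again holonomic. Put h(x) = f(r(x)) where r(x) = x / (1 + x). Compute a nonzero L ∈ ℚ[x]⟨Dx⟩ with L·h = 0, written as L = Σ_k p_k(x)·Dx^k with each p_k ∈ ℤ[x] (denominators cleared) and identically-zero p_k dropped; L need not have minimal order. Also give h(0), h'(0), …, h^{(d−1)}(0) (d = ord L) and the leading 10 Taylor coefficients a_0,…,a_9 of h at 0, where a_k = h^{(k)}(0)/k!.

f: a_k = 4, 4, 12, 20, 44, 84, 172, 340, 684, 1364, …
h₀=f(r): pull back L_f along r ⇒ L₀.
L = (1 + 5·x) + (-1 - 2·x + x^2 + 2·x^3)·Dx  (order 1).
h: a_k = 4, 4, 8, 0, 16, -16, 48, -80, 176, -336, …
ICs: h(0) = 4.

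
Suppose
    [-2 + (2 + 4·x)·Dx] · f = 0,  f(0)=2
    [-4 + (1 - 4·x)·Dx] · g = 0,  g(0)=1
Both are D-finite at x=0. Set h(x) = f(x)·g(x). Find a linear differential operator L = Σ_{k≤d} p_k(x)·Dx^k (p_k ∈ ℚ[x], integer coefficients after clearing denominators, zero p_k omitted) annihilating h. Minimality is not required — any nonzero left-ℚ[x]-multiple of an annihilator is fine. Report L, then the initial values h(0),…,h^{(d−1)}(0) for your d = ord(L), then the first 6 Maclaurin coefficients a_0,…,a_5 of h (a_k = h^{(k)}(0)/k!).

f: a_k = 2, 2, -1, 1, -5/4, 7/4, …
g: a_k = 1, 4, 16, 64, 256, 1024, …
Product ⇒ symmetric product L₀, ord ≤ 1.
L = (5 + 4·x) + (-1 + 2·x + 8·x^2)·Dx  (order 1).
h: a_k = 2, 10, 39, 157, 2507/4, 10035/4, …
ICs: h(0) = 2.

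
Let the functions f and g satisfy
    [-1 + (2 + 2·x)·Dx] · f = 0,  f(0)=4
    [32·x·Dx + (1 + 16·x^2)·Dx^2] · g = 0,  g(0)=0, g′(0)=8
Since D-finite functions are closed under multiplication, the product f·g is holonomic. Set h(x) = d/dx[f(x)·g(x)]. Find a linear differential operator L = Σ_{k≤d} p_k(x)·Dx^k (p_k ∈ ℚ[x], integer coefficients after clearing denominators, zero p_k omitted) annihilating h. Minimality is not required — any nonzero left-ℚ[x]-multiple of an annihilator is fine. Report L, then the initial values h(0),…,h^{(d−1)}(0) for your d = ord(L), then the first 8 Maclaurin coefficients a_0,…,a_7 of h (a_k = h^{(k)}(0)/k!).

f: a_k = 4, 2, -1/2, 1/4, -5/32, 7/64, -21/256, 33/512, …
g: a_k = 0, 8, 0, -128/3, 0, 2048/5, 0, -32768/7, …
h₀=f·g: eliminate ⇒ L₀, order ≤ 1·2.
Differentiate: ansatz ord ≤ ord L₀ ⇒ L.
L = (125 + 640·x - 5728·x^2 - 6144·x^3 - 768·x^4) + (268 + 1164·x - 10368·x^2 - 29696·x^3 - 21504·x^4 - 3072·x^5)·Dx + (12 - 232·x - 372·x^2 - 4096·x^3 - 9088·x^4 - 6144·x^5 - 1024·x^6)·Dx^2  (order 2).
h: a_k = 32, 32, -524, -1000/3, 99509/12, 97129/20, -63582493/480, -62254327/840, …
ICs: h(0) = 32, h′(0) = 32.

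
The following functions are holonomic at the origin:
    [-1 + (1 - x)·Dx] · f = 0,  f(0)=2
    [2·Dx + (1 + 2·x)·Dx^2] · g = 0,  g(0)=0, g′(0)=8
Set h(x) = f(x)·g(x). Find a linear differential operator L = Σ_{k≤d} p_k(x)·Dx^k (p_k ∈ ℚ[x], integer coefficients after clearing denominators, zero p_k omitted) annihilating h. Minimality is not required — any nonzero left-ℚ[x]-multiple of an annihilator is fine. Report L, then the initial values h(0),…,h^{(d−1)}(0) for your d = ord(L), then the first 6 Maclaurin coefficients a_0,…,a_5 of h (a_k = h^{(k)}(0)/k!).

f: a_k = 2, 2, 2, 2, 2, 2, …
g: a_k = 0, 8, -8, 32/3, -16, 128/5, …
L₀ := L_f ⊗_s L_g (sym. prod.), ord ≤ 2.
L = 2 + 6·x·Dx + (-1 - x + 2·x^2)·Dx^2  (order 2).
h: a_k = 0, 16, 0, 64/3, -32/3, 608/15, …
ICs: h(0) = 0, h′(0) = 16.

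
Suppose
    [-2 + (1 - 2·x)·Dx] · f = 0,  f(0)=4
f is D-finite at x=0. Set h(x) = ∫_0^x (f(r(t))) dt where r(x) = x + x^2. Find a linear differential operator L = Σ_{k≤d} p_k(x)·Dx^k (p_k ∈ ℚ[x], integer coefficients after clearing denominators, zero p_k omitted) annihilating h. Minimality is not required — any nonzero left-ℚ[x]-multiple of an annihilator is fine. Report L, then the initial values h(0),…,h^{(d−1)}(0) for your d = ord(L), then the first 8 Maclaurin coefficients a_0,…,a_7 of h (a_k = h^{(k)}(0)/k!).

L = (2 + 4·x)·Dx + (-1 + 2·x + 2·x^2)·Dx^2  (order 2).
h: a_k = 0, 4, 4, 8, 16, 176/5, 80, 1312/7, …
ICs: h(0) = 0, h′(0) = 4.

f: a_k = 4, 8, 16, 32, 64, 128, 256, 512, …
h₀=f(r): pull back L_f along r ⇒ L₀.
∫: right-multiply L₀ by Dx.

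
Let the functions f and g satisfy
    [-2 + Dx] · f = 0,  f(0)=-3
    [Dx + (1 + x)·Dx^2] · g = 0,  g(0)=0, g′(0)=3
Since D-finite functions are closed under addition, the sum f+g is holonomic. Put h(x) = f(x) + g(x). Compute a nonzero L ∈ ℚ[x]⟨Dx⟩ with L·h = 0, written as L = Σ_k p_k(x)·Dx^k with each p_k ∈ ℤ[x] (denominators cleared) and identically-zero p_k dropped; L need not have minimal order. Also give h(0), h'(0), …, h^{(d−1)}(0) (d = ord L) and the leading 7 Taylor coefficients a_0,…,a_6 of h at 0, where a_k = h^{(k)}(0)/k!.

L = (-8 - 4·x)·Dx + (-2 - 8·x - 4·x^2)·Dx^2 + (3 + 5·x + 2·x^2)·Dx^3  (order 3).
h: a_k = -3, -3, -15/2, -3, -11/4, -1/5, -23/30, …
ICs: h(0) = -3, h′(0) = -3, h′′(0) = -15.

f: a_k = -3, -6, -6, -4, -2, -4/5, -4/15, …
g: a_k = 0, 3, -3/2, 1, -3/4, 3/5, -1/2, …
Sum ⇒ L₀ = lclm(L_f,L_g) in ℚ(x)⟨Dx⟩.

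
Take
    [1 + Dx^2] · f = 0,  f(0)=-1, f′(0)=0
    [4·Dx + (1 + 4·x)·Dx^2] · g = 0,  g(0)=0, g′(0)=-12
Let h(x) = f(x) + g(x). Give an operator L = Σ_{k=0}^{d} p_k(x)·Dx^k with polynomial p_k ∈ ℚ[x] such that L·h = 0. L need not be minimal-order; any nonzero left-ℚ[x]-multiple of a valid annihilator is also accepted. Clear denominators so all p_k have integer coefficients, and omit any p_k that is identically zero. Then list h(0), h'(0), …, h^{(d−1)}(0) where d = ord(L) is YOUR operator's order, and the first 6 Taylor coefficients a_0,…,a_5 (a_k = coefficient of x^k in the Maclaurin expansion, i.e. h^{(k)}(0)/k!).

L = (388 + 32·x + 64·x^2)·Dx + (33 + 140·x + 48·x^2 + 64·x^3)·Dx^2 + (388 + 32·x + 64·x^2)·Dx^3 + (33 + 140·x + 48·x^2 + 64·x^3)·Dx^4  (order 4).
h: a_k = -1, -12, 49/2, -64, 4607/24, -3072/5, …
ICs: h(0) = -1, h′(0) = -12, h′′(0) = 49, h′′′(0) = -384.

f: a_k = -1, 0, 1/2, 0, -1/24, 0, …
g: a_k = 0, -12, 24, -64, 192, -3072/5, …
Weyl lclm of L_f,L_g ⇒ L₀ (ord ≤ 4).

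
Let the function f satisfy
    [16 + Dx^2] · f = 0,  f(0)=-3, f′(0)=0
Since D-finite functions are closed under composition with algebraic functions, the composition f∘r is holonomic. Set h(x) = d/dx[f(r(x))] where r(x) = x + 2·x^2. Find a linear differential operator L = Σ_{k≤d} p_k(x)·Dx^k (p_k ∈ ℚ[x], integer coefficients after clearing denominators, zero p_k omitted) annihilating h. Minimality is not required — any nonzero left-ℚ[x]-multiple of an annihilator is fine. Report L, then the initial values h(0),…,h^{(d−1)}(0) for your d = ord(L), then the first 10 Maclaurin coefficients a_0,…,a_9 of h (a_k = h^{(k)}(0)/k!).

f: a_k = -3, 0, 24, 0, -32, 0, 256/15, 0, -512/105, 0, …
f∘r: x↦r, Dx↦Dx/r' in L_f ⇒ L₀.
Differentiate: ansatz ord ≤ ord L₀ ⇒ L.
L = (64 + 256·x + 1536·x^2 + 4096·x^3 + 4096·x^4) + (-12 - 48·x)·Dx + (1 + 8·x + 16·x^2)·Dx^2  (order 2).
h: a_k = 0, 48, 288, 256, -1280, -22528/5, -28672/5, 425984/105, 835584/35, 33554432/945, …
ICs: h(0) = 0, h′(0) = 48.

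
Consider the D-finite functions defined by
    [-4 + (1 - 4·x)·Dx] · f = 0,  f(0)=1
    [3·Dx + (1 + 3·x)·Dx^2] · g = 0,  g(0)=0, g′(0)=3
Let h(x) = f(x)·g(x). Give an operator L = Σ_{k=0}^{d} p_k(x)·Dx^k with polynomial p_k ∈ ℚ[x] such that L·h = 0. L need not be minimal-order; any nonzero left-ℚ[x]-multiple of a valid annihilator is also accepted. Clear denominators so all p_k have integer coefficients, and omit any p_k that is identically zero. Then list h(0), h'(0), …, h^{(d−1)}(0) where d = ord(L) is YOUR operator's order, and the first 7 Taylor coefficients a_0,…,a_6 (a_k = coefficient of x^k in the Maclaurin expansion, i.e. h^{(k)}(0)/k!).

f: a_k = 1, 4, 16, 64, 256, 1024, 4096, …
g: a_k = 0, 3, -9/2, 9, -81/4, 243/5, -243/2, …
f·g: L₀ = L_f ⊗_s L_g, ord ≤ 1·2.
L = 12 + (5 + 36·x)·Dx + (-1 + x + 12·x^2)·Dx^2  (order 2).
h: a_k = 0, 3, 15/2, 39, 543/4, 2958/5, 22449/10, …
ICs: h(0) = 0, h′(0) = 3.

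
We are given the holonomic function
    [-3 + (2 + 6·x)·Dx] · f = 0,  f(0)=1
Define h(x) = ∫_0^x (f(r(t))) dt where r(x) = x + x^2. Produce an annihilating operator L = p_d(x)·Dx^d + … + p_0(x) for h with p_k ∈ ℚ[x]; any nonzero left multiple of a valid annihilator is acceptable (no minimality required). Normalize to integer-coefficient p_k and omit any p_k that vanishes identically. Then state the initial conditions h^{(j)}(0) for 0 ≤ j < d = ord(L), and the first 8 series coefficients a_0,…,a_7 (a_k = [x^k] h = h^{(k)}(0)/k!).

f: a_k = 1, 3/2, -9/8, 27/16, -405/128, 1701/256, -15309/1024, 72171/2048, …
h₀=f(r): pull back L_f along r ⇒ L₀.
Integrate: L := L₀·Dx.
L = (-3 - 6·x)·Dx + (2 + 6·x + 6·x^2)·Dx^2  (order 2).
h: a_k = 0, 1, 3/4, 1/8, -9/64, 99/640, -81/512, 999/7168, …
ICs: h(0) = 0, h′(0) = 1.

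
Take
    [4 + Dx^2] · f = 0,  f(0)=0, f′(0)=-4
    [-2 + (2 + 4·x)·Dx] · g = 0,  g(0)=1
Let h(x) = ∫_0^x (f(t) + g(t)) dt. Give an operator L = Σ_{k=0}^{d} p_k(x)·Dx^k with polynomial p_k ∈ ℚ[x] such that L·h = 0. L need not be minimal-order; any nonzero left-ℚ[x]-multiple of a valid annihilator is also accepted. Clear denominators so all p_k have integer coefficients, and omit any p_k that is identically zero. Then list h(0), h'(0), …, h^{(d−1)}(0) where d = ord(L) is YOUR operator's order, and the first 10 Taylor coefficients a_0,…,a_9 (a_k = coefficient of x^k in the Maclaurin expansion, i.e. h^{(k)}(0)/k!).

f: a_k = 0, -4, 0, 8/3, 0, -8/15, 0, 16/315, 0, -8/2835, …
g: a_k = 1, 1, -1/2, 1/2, -5/8, 7/8, -21/16, 33/16, -429/128, 715/128, …
f+g: L₀ = lclm(L_f,L_g), ord ≤ 2+1.
∫: right-multiply L₀ by Dx.
L = (-28 - 64·x - 64·x^2)·Dx + (12 + 88·x + 192·x^2 + 128·x^3)·Dx^2 + (-7 - 16·x - 16·x^2)·Dx^3 + (3 + 22·x + 48·x^2 + 32·x^3)·Dx^4  (order 4).
h: a_k = 0, 1, -3/2, -1/6, 19/24, -1/8, 41/720, -3/16, 10651/40320, -143/384, …
ICs: h(0) = 0, h′(0) = 1, h′′(0) = -3, h′′′(0) = -1.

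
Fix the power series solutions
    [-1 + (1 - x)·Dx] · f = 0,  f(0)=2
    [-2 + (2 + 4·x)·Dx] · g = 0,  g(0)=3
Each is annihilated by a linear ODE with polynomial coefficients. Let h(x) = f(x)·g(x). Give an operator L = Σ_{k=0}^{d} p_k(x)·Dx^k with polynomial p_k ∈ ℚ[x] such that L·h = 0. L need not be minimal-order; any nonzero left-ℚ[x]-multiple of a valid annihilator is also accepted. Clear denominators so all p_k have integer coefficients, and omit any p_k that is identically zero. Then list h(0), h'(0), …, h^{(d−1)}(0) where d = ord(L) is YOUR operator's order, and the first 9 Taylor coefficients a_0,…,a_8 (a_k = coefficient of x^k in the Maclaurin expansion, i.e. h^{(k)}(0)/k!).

f: a_k = 2, 2, 2, 2, 2, 2, 2, 2, 2, …
g: a_k = 3, 3, -3/2, 3/2, -15/8, 21/8, -63/16, 99/16, -1287/128, …
L₀ := L_f ⊗_s L_g (sym. prod.), ord ≤ 1.
L = (2 + x) + (-1 - x + 2·x^2)·Dx  (order 1).
h: a_k = 6, 12, 9, 12, 33/4, 27/2, 45/8, 18, -135/64, …
ICs: h(0) = 6.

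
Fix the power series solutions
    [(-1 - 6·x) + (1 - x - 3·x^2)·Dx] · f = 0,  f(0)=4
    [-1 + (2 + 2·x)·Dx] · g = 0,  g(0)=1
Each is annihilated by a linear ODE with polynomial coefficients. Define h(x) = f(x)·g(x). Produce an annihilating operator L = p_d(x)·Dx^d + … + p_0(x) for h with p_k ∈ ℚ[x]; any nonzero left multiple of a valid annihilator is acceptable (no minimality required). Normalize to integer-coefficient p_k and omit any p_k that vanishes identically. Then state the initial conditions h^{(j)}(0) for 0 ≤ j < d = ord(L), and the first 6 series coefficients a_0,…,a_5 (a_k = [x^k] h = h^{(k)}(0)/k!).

L = (3 + 13·x + 9·x^2) + (-2 + 8·x^2 + 6·x^3)·Dx  (order 1).
h: a_k = 4, 6, 35/2, 143/4, 2819/32, 12509/64, …
ICs: h(0) = 4.

f: a_k = 4, 4, 16, 28, 76, 160, …
g: a_k = 1, 1/2, -1/8, 1/16, -5/128, 7/256, …
Sym-product of L_f,L_g gives L₀ (≤ ord 1).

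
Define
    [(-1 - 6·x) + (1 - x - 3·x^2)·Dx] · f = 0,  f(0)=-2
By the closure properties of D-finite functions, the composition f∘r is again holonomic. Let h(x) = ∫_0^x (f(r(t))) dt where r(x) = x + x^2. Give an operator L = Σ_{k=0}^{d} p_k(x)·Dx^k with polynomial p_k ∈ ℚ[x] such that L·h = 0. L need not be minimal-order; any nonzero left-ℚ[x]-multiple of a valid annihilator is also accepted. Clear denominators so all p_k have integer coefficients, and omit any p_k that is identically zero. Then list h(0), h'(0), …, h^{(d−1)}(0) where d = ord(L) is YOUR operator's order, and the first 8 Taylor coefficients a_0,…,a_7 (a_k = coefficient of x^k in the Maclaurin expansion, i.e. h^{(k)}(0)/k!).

f: a_k = -2, -2, -8, -14, -38, -80, -194, -434, …
f∘r: x↦r, Dx↦Dx/r' in L_f ⇒ L₀.
Integrate: L := L₀·Dx.
L = (1 + 8·x + 18·x^2 + 12·x^3)·Dx + (-1 + x + 4·x^2 + 6·x^3 + 3·x^4)·Dx^2  (order 2).
h: a_k = 0, -2, -1, -10/3, -15/2, -88/5, -137/3, -836/7, …
ICs: h(0) = 0, h′(0) = -2.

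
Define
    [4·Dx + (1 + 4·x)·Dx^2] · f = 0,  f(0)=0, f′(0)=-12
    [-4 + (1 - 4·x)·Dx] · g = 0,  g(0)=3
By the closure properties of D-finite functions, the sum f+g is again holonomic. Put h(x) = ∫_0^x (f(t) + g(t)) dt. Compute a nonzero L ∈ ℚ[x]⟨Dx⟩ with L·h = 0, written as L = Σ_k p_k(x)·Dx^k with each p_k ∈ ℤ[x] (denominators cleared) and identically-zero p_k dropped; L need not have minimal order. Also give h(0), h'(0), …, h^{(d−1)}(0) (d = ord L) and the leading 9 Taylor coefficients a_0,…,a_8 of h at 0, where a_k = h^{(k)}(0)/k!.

L = (-160 - 128·x)·Dx^2 + (-16 - 256·x - 256·x^2)·Dx^3 + (3 + 4·x - 48·x^2 - 64·x^3)·Dx^4  (order 4).
h: a_k = 0, 3, 0, 24, 32, 192, 2048/5, 2048, 36864/7, …
ICs: h(0) = 0, h′(0) = 3, h′′(0) = 0, h′′′(0) = 144.

f: a_k = 0, -12, 24, -64, 192, -3072/5, 2048, -49152/7, 24576, …
g: a_k = 3, 12, 48, 192, 768, 3072, 12288, 49152, 196608, …
Weyl lclm of L_f,L_g ⇒ L₀ (ord ≤ 3).
h=∫h₀ ⇒ L = L₀·Dx.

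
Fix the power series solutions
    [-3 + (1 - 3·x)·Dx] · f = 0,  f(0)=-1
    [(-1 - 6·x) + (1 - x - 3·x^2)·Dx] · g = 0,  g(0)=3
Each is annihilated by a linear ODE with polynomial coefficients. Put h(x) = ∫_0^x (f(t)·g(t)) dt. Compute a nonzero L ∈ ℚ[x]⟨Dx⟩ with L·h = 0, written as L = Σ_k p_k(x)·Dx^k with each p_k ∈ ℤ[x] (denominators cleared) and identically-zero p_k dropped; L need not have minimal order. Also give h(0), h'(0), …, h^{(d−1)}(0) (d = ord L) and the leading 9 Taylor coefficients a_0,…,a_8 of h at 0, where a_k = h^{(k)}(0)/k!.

f: a_k = -1, -3, -9, -27, -81, -243, -729, -2187, -6561, …
g: a_k = 3, 3, 12, 21, 57, 120, 291, 651, 1524, …
h₀=f·g: eliminate ⇒ L₀, order ≤ 1·1.
h=∫h₀ ⇒ L = L₀·Dx.
L = (-4 + 27·x^2)·Dx + (1 - 4·x + 9·x^3)·Dx^2  (order 2).
h: a_k = 0, -3, -6, -16, -165/4, -552/5, -296, -5619/7, -4377/2, …
ICs: h(0) = 0, h′(0) = -3.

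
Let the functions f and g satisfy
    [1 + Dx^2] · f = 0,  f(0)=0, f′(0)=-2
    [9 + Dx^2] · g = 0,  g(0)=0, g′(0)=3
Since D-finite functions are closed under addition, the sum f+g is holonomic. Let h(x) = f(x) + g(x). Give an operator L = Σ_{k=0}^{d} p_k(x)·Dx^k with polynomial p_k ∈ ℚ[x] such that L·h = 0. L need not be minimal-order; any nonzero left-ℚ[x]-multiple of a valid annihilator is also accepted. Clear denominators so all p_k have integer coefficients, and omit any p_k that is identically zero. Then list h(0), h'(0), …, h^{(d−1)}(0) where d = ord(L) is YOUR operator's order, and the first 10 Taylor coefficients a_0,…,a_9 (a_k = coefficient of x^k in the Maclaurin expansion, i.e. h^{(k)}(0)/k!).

L = 9 + 10·Dx^2 + Dx^4  (order 4).
h: a_k = 0, 1, 0, -25/6, 0, 241/120, 0, -437/1008, 0, 19681/362880, …
ICs: h(0) = 0, h′(0) = 1, h′′(0) = 0, h′′′(0) = -25.

f: a_k = 0, -2, 0, 1/3, 0, -1/60, 0, 1/2520, 0, -1/181440, …
g: a_k = 0, 3, 0, -9/2, 0, 81/40, 0, -243/560, 0, 243/4480, …
Weyl lclm of L_f,L_g ⇒ L₀ (ord ≤ 4).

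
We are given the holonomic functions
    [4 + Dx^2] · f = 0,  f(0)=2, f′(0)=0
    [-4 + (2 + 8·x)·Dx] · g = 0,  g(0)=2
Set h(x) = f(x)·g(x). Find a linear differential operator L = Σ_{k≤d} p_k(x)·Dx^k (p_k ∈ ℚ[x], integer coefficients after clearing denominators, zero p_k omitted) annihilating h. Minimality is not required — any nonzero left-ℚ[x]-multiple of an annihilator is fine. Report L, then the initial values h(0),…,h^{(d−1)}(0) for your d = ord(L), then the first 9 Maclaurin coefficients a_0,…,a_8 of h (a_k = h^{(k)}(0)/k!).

f: a_k = 2, 0, -4, 0, 4/3, 0, -8/45, 0, 4/315, …
g: a_k = 2, 4, -4, 8, -20, 56, -168, 528, -1716, …
L₀ := L_f ⊗_s L_g (sym. prod.), ord ≤ 2.
L = (16 + 32·x + 64·x^2) + (-4 - 16·x)·Dx + (1 + 8·x + 16·x^2)·Dx^2  (order 2).
h: a_k = 4, 8, -16, 0, -64/3, 256/3, -11776/45, 37888/45, -877568/315, …
ICs: h(0) = 4, h′(0) = 8.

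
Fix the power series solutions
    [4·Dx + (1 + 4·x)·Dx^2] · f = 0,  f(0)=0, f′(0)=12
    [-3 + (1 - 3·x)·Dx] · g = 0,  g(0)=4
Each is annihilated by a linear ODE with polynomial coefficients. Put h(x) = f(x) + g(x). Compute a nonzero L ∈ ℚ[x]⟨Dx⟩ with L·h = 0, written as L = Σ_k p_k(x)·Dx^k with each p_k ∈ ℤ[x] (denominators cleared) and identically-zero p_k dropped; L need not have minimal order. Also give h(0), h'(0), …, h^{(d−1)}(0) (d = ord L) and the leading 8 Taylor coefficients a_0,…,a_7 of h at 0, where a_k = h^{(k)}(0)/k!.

L = (-204 - 144·x)·Dx + (-11 - 312·x - 288·x^2)·Dx^2 + (5 + 11·x - 54·x^2 - 72·x^3)·Dx^3  (order 3).
h: a_k = 4, 24, 12, 172, 132, 7932/5, 868, 110388/7, …
ICs: h(0) = 4, h′(0) = 24, h′′(0) = 24.

f: a_k = 0, 12, -24, 64, -192, 3072/5, -2048, 49152/7, …
g: a_k = 4, 12, 36, 108, 324, 972, 2916, 8748, …
h₀=f+g: left-lcm gives L₀, ord ≤ 3.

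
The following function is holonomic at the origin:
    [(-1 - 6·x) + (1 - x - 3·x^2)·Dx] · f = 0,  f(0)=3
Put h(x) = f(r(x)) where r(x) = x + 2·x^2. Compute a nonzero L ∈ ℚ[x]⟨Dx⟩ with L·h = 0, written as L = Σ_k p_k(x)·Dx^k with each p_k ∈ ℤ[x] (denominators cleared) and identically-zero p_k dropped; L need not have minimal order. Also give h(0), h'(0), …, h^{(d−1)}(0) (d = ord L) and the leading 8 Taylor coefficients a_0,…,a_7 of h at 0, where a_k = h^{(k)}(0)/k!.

L = (1 + 10·x + 36·x^2 + 48·x^3) + (-1 + x + 5·x^2 + 12·x^3 + 12·x^4)·Dx  (order 1).
h: a_k = 3, 3, 18, 69, 231, 828, 3027, 10767, …
ICs: h(0) = 3.

f: a_k = 3, 3, 12, 21, 57, 120, 291, 651, …
f∘r: x↦r, Dx↦Dx/r' in L_f ⇒ L₀.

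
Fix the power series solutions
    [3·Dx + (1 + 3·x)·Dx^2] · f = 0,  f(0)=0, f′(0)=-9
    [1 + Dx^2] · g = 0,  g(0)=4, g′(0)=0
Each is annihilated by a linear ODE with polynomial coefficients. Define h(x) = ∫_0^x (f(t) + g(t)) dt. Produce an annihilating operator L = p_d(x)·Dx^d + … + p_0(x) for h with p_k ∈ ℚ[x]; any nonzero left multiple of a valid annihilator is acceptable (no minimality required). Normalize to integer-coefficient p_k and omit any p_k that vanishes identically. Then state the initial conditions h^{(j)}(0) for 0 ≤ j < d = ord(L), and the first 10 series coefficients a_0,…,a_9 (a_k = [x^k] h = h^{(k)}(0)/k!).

f: a_k = 0, -9, 27/2, -27, 243/4, -729/5, 729/2, -6561/7, 19683/8, -6561, …
g: a_k = 4, 0, -2, 0, 1/6, 0, -1/180, 0, 1/10080, 0, …
f+g: L₀ = lclm(L_f,L_g), ord ≤ 2+2.
h=∫h₀ ⇒ L = L₀·Dx.
L = (165 + 18·x + 27·x^2)·Dx^2 + (19 + 63·x + 27·x^2 + 27·x^3)·Dx^3 + (165 + 18·x + 27·x^2)·Dx^4 + (19 + 63·x + 27·x^2 + 27·x^3)·Dx^5  (order 5).
h: a_k = 0, 4, -9/2, 23/6, -27/4, 731/60, -243/10, 65609/1260, -6561/56, 24800581/90720, …
ICs: h(0) = 0, h′(0) = 4, h′′(0) = -9, h′′′(0) = 23, h′′′′(0) = -162.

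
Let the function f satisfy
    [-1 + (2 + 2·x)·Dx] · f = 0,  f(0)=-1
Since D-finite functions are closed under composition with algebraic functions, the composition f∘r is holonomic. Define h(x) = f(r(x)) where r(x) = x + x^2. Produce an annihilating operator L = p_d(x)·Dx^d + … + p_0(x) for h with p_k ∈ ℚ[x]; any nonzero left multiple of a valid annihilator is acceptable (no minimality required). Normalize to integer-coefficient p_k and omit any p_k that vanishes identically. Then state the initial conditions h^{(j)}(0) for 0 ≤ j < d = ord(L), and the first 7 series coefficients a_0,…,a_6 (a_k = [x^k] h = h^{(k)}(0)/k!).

f: a_k = -1, -1/2, 1/8, -1/16, 5/128, -7/256, 21/1024, …
Substitute x→r, Dx→(1/r')Dx; clear ⇒ L₀.
L = (-1 - 2·x) + (2 + 2·x + 2·x^2)·Dx  (order 1).
h: a_k = -1, -1/2, -3/8, 3/16, -3/128, -15/256, 57/1024, …
ICs: h(0) = -1.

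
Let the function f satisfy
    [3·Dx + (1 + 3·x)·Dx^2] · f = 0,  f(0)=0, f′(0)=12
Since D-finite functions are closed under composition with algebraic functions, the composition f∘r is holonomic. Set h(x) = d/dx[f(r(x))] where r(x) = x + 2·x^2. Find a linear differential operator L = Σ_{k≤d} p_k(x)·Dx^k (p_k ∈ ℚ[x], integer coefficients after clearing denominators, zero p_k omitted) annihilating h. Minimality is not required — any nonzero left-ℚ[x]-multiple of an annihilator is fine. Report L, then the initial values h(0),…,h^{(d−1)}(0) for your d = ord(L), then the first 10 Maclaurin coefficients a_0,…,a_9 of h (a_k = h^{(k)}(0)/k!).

L = (-1 + 12·x + 24·x^2) + (1 + 7·x + 18·x^2 + 24·x^3)·Dx  (order 1).
h: a_k = 12, 12, -108, 252, -108, -1188, 4212, -5508, -8748, 59292, …
ICs: h(0) = 12.

f: a_k = 0, 12, -18, 36, -81, 972/5, -486, 8748/7, -6561/2, 8748, …
Substitute x→r, Dx→(1/r')Dx; clear ⇒ L₀.
h₀' ⇒ L via d/dx closure of L₀.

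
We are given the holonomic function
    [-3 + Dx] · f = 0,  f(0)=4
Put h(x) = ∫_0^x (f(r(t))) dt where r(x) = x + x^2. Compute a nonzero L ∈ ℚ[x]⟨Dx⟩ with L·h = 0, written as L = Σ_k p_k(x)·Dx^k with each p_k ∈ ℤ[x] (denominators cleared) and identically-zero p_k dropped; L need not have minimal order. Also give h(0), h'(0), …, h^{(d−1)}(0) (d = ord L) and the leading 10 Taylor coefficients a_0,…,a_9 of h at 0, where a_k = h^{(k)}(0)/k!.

f: a_k = 4, 12, 18, 18, 27/2, 81/10, 81/20, 243/140, 729/1120, 243/1120, …
L₀ from L_f via x↦r, Dx↦r'^{-1}Dx.
∫: right-multiply L₀ by Dx.
L = (-3 - 6·x)·Dx + Dx^2  (order 2).
h: a_k = 0, 4, 6, 10, 27/2, 171/10, 387/20, 2871/140, 4509/224, 20913/1120, …
ICs: h(0) = 0, h′(0) = 4.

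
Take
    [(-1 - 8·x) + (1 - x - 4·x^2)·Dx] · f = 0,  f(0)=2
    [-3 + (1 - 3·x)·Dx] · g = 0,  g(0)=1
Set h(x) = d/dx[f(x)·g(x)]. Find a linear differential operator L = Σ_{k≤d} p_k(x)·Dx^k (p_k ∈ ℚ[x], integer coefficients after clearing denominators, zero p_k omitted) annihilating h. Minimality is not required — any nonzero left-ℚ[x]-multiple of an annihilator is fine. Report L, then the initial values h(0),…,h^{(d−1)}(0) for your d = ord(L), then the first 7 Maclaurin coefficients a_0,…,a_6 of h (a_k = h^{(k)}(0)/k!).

f: a_k = 2, 2, 10, 18, 58, 130, 362, …
g: a_k = 1, 3, 9, 27, 81, 243, 729, …
h₀=f·g: eliminate ⇒ L₀, order ≤ 1·1.
h=h₀': d/dx-closure on L₀ ⇒ L.
L = (17 - 24·x - 141·x^2 - 96·x^3 + 864·x^4) + (-2 + 7·x + 24·x^2 - 95·x^3 - 30·x^4 + 216·x^5)·Dx  (order 1).
h: a_k = 8, 68, 360, 1672, 6920, 27084, 100968, …
ICs: h(0) = 8.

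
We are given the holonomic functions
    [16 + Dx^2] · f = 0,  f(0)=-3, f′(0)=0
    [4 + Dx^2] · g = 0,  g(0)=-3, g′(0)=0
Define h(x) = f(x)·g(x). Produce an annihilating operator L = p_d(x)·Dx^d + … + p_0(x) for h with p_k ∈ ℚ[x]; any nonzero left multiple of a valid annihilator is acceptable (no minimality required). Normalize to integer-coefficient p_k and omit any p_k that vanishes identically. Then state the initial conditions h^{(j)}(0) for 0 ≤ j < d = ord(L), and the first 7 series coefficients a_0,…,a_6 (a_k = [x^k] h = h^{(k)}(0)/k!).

L = 144 + 40·Dx^2 + Dx^4  (order 4).
h: a_k = 9, 0, -90, 0, 246, 0, -292, …
ICs: h(0) = 9, h′(0) = 0, h′′(0) = -180, h′′′(0) = 0.

f: a_k = -3, 0, 24, 0, -32, 0, 256/15, …
g: a_k = -3, 0, 6, 0, -2, 0, 4/15, …
h₀=f·g: eliminate ⇒ L₀, order ≤ 2·2.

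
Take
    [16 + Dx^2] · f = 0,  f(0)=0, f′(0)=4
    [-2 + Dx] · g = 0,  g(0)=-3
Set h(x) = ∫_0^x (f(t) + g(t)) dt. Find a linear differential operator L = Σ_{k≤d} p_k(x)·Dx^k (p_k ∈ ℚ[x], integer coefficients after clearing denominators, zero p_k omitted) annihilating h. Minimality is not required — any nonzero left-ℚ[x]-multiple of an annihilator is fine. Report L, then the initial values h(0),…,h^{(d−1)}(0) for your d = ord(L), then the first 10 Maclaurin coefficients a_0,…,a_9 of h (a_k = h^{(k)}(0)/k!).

f: a_k = 0, 4, 0, -32/3, 0, 128/15, 0, -1024/315, 0, 2048/2835, …
g: a_k = -3, -6, -6, -4, -2, -4/5, -4/15, -8/105, -2/105, -4/945, …
Sum ⇒ L₀ = lclm(L_f,L_g) in ℚ(x)⟨Dx⟩.
∫: right-multiply L₀ by Dx.
L = -32·Dx + 16·Dx^2 - 2·Dx^3 + Dx^4  (order 4).
h: a_k = 0, -3, -1, -2, -11/3, -2/5, 58/45, -4/105, -131/315, -2/945, …
ICs: h(0) = 0, h′(0) = -3, h′′(0) = -2, h′′′(0) = -12.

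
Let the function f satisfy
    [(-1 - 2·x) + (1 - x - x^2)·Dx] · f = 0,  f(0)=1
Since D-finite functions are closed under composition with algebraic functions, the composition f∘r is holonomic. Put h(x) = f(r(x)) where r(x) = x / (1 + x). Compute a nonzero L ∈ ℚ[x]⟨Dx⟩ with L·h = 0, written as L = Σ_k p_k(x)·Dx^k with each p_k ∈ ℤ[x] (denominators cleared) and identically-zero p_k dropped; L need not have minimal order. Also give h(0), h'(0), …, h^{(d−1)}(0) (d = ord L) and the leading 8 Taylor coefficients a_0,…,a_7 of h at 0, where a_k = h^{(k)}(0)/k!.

f: a_k = 1, 1, 2, 3, 5, 8, 13, 21, …
L₀ from L_f via x↦r, Dx↦r'^{-1}Dx.
L = (1 + 3·x) + (-1 - 2·x + x^3)·Dx  (order 1).
h: a_k = 1, 1, 1, 0, 1, -1, 2, -3, …
ICs: h(0) = 1.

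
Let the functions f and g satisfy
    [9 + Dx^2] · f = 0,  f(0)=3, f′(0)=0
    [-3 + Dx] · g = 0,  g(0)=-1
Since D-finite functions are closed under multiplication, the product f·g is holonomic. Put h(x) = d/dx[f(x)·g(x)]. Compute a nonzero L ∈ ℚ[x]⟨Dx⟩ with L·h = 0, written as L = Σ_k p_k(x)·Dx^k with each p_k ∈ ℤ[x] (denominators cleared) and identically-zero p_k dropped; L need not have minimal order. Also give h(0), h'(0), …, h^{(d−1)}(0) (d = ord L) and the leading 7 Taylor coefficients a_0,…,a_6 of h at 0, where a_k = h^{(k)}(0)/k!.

L = 18 - 6·Dx + Dx^2  (order 2).
h: a_k = -9, 0, 81, 162, 243/2, 0, -729/10, …
ICs: h(0) = -9, h′(0) = 0.

f: a_k = 3, 0, -27/2, 0, 81/8, 0, -243/80, …
g: a_k = -1, -3, -9/2, -9/2, -27/8, -81/40, -81/80, …
f·g: L₀ = L_f ⊗_s L_g, ord ≤ 2·1.
h=h₀': d/dx-closure on L₀ ⇒ L.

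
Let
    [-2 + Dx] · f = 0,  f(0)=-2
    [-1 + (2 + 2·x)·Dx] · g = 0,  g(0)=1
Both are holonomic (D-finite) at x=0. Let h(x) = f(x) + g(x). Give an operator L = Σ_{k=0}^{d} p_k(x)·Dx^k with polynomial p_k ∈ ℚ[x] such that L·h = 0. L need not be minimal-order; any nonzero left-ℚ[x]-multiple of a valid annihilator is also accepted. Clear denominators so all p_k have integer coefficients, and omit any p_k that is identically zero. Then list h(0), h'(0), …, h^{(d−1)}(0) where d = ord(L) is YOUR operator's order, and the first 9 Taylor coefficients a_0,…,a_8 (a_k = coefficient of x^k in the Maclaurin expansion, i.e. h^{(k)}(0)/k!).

L = (10 + 8·x) + (-17 - 32·x - 16·x^2)·Dx + (6 + 14·x + 8·x^2)·Dx^2  (order 2).
h: a_k = -1, -7/2, -33/8, -125/48, -527/384, -1943/3840, -9137/46080, -22373/645120, -266207/10321920, …
ICs: h(0) = -1, h′(0) = -7/2.

f: a_k = -2, -4, -4, -8/3, -4/3, -8/15, -8/45, -16/315, -4/315, …
g: a_k = 1, 1/2, -1/8, 1/16, -5/128, 7/256, -21/1024, 33/2048, -429/32768, …
Weyl lclm of L_f,L_g ⇒ L₀ (ord ≤ 2).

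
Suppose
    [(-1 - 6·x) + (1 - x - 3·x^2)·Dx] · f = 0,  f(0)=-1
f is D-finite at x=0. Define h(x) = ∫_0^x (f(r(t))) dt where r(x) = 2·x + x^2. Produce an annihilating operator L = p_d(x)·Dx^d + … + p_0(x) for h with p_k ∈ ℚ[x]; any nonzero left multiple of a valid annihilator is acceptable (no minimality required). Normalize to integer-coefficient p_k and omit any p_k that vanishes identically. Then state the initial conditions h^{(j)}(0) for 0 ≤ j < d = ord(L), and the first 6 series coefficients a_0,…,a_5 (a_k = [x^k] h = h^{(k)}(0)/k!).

f: a_k = -1, -1, -4, -7, -19, -40, …
Substitute x→r, Dx→(1/r')Dx; clear ⇒ L₀.
h=∫₀ˣh₀: take L = L₀·Dx.
L = (2 + 26·x + 36·x^2 + 12·x^3)·Dx + (-1 + 2·x + 13·x^2 + 12·x^3 + 3·x^4)·Dx^2  (order 2).
h: a_k = 0, -1, -1, -17/3, -18, -392/5, …
ICs: h(0) = 0, h′(0) = -1.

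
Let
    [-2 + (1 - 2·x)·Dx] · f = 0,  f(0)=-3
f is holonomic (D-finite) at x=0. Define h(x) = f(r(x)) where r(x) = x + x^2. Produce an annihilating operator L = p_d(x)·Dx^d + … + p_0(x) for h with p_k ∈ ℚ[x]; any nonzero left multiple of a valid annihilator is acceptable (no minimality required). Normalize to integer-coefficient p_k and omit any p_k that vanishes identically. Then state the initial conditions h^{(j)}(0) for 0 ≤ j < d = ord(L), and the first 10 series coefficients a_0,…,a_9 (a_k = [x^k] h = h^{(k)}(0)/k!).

L = (2 + 4·x) + (-1 + 2·x + 2·x^2)·Dx  (order 1).
h: a_k = -3, -6, -18, -48, -132, -360, -984, -2688, -7344, -20064, …
ICs: h(0) = -3.

f: a_k = -3, -6, -12, -24, -48, -96, -192, -384, -768, -1536, …
Substitute x→r, Dx→(1/r')Dx; clear ⇒ L₀.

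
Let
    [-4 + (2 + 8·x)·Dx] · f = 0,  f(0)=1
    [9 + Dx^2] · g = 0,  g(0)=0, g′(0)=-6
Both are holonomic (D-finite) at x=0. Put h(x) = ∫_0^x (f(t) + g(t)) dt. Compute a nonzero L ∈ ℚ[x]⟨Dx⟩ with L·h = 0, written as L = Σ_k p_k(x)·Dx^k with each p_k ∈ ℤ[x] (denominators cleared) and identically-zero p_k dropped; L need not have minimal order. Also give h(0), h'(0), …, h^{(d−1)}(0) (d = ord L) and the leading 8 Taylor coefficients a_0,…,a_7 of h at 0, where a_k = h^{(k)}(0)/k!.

L = (-378 - 1296·x - 2592·x^2)·Dx + (45 + 828·x + 3888·x^2 + 5184·x^3)·Dx^2 + (-42 - 144·x - 288·x^2)·Dx^3 + (5 + 92·x + 432·x^2 + 576·x^3)·Dx^4  (order 4).
h: a_k = 0, 1, -2, -2/3, 13/4, -2, 479/120, -12, …
ICs: h(0) = 0, h′(0) = 1, h′′(0) = -4, h′′′(0) = -4.

f: a_k = 1, 2, -2, 4, -10, 28, -84, 264, …
g: a_k = 0, -6, 0, 9, 0, -81/20, 0, 243/280, …
L₀ := lclm(L_f,L_g); ord L₀ ≤ 1+2.
h=∫h₀ ⇒ L = L₀·Dx.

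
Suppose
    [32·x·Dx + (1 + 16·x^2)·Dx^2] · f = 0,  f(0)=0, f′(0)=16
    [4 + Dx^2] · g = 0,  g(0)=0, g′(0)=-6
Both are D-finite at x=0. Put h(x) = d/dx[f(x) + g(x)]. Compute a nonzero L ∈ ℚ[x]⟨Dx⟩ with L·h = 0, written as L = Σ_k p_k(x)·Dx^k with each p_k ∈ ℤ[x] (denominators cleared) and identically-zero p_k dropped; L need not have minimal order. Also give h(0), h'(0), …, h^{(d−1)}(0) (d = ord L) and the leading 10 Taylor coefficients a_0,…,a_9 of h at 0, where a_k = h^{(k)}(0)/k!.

L = (-6016·x + 102400·x^3 + 32768·x^5) + (-28 + 1216·x^2 + 27648·x^4 + 16384·x^6)·Dx + (-1504·x + 25600·x^3 + 8192·x^5)·Dx^2 + (-7 + 304·x^2 + 6912·x^4 + 4096·x^6)·Dx^3  (order 3).
h: a_k = 10, 0, -244, 0, 4092, 0, -983032/15, 0, 110100476/105, 0, …
ICs: h(0) = 10, h′(0) = 0, h′′(0) = -488.

f: a_k = 0, 16, 0, -256/3, 0, 4096/5, 0, -65536/7, 0, 1048576/9, …
g: a_k = 0, -6, 0, 4, 0, -4/5, 0, 8/105, 0, -4/945, …
Weyl lclm of L_f,L_g ⇒ L₀ (ord ≤ 4).
h=h₀': d/dx-closure on L₀ ⇒ L.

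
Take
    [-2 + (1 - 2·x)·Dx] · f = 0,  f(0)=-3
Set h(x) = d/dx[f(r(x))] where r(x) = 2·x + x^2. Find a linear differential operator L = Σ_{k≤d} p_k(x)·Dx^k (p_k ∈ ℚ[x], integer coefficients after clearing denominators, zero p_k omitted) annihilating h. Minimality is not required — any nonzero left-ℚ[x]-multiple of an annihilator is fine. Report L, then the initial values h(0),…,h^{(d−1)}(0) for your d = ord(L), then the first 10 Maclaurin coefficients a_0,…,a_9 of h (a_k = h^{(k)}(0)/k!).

f: a_k = -3, -6, -12, -24, -48, -96, -192, -384, -768, -1536, …
L₀ from L_f via x↦r, Dx↦r'^{-1}Dx.
h₀' ⇒ L via d/dx closure of L₀.
L = (9 + 12·x + 6·x^2) + (-1 + 3·x + 6·x^2 + 2·x^3)·Dx  (order 1).
h: a_k = -12, -108, -720, -4272, -23760, -126864, -658560, -3348864, -16763328, -82875840, …
ICs: h(0) = -12.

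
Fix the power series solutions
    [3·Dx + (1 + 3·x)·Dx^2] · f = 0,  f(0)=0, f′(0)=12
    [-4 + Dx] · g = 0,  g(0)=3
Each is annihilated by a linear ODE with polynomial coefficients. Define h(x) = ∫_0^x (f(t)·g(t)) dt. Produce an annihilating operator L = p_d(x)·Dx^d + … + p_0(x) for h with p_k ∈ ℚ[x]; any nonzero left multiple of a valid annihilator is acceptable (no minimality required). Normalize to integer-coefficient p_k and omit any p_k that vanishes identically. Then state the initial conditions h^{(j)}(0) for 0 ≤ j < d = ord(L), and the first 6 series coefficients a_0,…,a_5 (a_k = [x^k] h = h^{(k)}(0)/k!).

f: a_k = 0, 12, -18, 36, -81, 972/5, …
g: a_k = 3, 12, 24, 32, 32, 128/5, …
f·g: L₀ = L_f ⊗_s L_g, ord ≤ 2·1.
∫: right-multiply L₀ by Dx.
L = (4 + 48·x)·Dx + (-5 - 24·x)·Dx^2 + (1 + 3·x)·Dx^3  (order 3).
h: a_k = 0, 0, 18, 30, 45, 141/5, …
ICs: h(0) = 0, h′(0) = 0, h′′(0) = 36.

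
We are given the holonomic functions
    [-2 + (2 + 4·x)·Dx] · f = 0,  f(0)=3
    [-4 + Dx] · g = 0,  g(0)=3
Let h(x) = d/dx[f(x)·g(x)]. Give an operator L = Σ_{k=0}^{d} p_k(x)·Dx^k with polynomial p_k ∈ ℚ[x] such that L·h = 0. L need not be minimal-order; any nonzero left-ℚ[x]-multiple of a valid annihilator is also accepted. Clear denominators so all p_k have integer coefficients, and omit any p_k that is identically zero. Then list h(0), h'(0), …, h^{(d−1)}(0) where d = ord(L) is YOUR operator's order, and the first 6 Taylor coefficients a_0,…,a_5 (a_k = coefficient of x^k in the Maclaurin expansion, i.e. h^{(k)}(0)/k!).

L = (23 + 80·x + 64·x^2) + (-5 - 18·x - 16·x^2)·Dx  (order 1).
h: a_k = 45, 207, 927/2, 1347/2, 5847/8, 4929/8, …
ICs: h(0) = 45.

f: a_k = 3, 3, -3/2, 3/2, -15/8, 21/8, …
g: a_k = 3, 12, 24, 32, 32, 128/5, …
h₀=f·g: eliminate ⇒ L₀, order ≤ 1·1.
Differentiate: ansatz ord ≤ ord L₀ ⇒ L.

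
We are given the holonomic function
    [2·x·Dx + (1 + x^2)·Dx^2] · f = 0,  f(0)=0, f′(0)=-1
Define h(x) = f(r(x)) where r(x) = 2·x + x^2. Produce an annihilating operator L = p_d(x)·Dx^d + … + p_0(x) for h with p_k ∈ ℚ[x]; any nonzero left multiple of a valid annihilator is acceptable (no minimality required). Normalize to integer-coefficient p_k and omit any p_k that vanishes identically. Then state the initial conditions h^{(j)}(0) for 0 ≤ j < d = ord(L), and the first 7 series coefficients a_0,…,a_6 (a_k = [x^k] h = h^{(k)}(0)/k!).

f: a_k = 0, -1, 0, 1/3, 0, -1/5, 0, …
Change of var in L_f (x↦r) gives L₀.
L = (-1 + 8·x + 16·x^2 + 12·x^3 + 3·x^4)·Dx + (1 + x + 4·x^2 + 8·x^3 + 5·x^4 + x^5)·Dx^2  (order 2).
h: a_k = 0, -2, -1, 8/3, 4, -22/5, -47/3, …
ICs: h(0) = 0, h′(0) = -2.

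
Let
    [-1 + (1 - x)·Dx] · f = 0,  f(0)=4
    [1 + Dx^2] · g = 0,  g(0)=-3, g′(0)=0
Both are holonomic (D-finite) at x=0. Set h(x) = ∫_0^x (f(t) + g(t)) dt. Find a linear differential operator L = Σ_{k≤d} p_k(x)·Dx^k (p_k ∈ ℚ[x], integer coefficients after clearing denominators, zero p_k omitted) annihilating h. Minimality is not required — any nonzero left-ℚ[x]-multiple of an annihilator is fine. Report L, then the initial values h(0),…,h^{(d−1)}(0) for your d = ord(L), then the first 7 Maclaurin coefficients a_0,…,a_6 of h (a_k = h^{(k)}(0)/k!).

f: a_k = 4, 4, 4, 4, 4, 4, 4, …
g: a_k = -3, 0, 3/2, 0, -1/8, 0, 1/240, …
h₀=f+g: left-lcm gives L₀, ord ≤ 3.
h=∫₀ˣh₀: take L = L₀·Dx.
L = (7 - 2·x + x^2)·Dx + (-3 + 5·x - 3·x^2 + x^3)·Dx^2 + (7 - 2·x + x^2)·Dx^3 + (-3 + 5·x - 3·x^2 + x^3)·Dx^4  (order 4).
h: a_k = 0, 1, 2, 11/6, 1, 31/40, 2/3, …
ICs: h(0) = 0, h′(0) = 1, h′′(0) = 4, h′′′(0) = 11.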